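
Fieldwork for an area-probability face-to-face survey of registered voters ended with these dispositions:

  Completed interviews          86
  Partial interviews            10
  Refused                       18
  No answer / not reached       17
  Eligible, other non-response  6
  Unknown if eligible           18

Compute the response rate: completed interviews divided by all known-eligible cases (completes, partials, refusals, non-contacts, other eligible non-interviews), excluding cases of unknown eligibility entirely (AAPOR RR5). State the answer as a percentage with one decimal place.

Top = 86
Denom = 86 + 10 + 18 + 17 + 6 = 137
RR5 = 86 / 137 = 0.6277

62.8%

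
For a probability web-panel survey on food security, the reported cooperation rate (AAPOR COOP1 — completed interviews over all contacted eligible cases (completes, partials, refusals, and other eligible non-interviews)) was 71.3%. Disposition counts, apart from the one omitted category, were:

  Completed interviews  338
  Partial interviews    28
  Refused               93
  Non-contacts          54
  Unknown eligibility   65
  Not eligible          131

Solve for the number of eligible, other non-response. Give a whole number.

COOP1 = 338 / D = 0.713
D = 338 / 0.713 = 474.1
Other denominator terms total 459
eligible, other non-response = 474.1 − 459 ≈ 15

15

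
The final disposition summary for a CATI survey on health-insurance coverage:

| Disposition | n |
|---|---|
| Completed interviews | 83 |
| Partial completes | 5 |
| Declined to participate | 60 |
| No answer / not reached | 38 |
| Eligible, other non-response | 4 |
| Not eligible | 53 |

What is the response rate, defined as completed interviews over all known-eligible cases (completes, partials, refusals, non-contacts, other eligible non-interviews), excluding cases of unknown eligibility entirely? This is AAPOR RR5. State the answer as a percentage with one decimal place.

Numerator: 83
Base: 83 + 5 + 60 + 38 + 4 = 190
RR5 = 83 / 190 = 0.4368

43.7%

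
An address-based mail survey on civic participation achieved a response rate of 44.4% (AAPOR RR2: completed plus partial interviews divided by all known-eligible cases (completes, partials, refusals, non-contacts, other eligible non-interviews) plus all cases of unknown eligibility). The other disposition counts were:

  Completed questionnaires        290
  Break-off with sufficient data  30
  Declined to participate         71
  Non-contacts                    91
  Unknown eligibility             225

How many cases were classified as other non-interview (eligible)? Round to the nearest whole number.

14

Numerator = 290 + 30 = 320
RR2 = 320 / D = 0.444
D = 320 / 0.444 = 720.7
Remaining denominator categories sum to 707
other non-interview (eligible) = 720.7 − 707 ≈ 14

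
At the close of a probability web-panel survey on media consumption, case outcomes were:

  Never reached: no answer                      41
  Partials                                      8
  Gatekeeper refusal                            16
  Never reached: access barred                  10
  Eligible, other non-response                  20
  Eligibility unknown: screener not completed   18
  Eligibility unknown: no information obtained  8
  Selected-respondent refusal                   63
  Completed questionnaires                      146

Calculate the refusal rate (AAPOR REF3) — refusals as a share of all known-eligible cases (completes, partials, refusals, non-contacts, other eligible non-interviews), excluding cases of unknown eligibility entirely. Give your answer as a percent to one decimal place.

26.0%

Refusals = 16 + 63 = 79
Non-contacts = 41 + 10 = 51
Unknown if eligible = 18 + 8 = 26
Num → 79
Denominator → 146 + 8 + 79 + 51 + 20 = 304
REF3 = 79 / 304 = 0.2599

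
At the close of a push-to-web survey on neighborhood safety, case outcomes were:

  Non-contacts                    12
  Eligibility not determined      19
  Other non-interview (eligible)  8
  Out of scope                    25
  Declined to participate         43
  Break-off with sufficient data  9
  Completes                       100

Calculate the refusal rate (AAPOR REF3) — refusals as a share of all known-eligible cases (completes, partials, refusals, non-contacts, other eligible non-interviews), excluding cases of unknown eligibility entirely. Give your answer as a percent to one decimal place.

Numerator: 43
Denominator: 100 + 9 + 43 + 12 + 8 = 172
REF3 = 43 / 172 = 0.2500

25.0%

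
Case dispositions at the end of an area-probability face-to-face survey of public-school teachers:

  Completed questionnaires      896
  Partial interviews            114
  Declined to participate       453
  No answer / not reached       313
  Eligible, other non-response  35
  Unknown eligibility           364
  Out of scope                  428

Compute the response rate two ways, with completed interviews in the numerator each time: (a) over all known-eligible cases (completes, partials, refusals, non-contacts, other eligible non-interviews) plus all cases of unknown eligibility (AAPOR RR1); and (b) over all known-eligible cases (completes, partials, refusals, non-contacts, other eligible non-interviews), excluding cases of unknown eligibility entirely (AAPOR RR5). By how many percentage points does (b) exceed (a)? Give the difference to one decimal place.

8.3

Top → 896
Denom → 896 + 114 + 453 + 313 + 35 + 364 = 2175
RR1 = 896 / 2175 = 0.4120
Denom → 896 + 114 + 453 + 313 + 35 = 1811
RR5 = 896 / 1811 = 0.4948
Difference = 49.48 − 41.20 = 8.28 percentage points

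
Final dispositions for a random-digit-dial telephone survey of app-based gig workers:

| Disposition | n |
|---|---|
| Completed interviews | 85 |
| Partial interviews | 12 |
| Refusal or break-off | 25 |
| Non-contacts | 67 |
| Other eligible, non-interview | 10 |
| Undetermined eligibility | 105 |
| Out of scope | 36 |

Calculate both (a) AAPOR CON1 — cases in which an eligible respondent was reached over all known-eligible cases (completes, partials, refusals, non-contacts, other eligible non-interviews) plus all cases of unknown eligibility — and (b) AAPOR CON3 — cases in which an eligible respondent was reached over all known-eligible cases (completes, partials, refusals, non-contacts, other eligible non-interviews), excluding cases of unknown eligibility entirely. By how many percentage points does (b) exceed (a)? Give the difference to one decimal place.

22.9

Numerator = 85 + 12 + 25 + 10 = 132
Base = 85 + 12 + 25 + 67 + 10 + 105 = 304
CON1 = 132 / 304 = 0.4342
Base = 85 + 12 + 25 + 67 + 10 = 199
CON3 = 132 / 199 = 0.6633
Difference = 66.33 − 43.42 = 22.91 percentage points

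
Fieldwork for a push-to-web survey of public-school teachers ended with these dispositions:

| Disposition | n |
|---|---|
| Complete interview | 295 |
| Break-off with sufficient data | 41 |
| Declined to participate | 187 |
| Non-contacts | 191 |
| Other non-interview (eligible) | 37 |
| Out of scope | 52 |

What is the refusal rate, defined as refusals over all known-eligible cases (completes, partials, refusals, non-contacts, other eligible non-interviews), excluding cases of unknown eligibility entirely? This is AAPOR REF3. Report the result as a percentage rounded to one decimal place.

24.9%

Top: 187
Denom: 295 + 41 + 187 + 191 + 37 = 751
REF3 = 187 / 751 = 0.2490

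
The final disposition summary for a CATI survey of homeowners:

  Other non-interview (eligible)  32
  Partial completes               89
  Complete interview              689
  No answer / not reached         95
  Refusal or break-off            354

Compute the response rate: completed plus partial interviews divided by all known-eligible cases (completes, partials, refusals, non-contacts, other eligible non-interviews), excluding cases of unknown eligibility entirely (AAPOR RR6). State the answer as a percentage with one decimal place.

61.8%

Num → 689 + 89 = 778
Denominator → 689 + 89 + 354 + 95 + 32 = 1259
RR6 = 778 / 1259 = 0.6180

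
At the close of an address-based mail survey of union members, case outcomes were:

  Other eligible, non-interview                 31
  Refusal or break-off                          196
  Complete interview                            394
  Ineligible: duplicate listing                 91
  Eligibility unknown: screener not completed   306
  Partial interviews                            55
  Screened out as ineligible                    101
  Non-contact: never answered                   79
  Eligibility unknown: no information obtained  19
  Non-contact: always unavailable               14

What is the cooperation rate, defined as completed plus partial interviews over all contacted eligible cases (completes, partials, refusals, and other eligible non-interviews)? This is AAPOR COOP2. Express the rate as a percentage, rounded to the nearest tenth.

66.4%

No answer / not reached = 79 + 14 = 93
Unknown if eligible = 306 + 19 = 325
Out of scope = 101 + 91 = 192
Top = 394 + 55 = 449
Denom = 394 + 55 + 196 + 31 = 676
COOP2 = 449 / 676 = 0.6642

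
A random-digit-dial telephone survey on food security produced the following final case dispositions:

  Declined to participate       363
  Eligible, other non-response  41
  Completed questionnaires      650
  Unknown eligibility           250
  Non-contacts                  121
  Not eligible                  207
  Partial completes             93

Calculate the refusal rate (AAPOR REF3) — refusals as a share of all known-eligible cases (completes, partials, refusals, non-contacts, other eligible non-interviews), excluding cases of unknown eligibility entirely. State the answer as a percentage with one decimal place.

Numerator → 363
Denominator → 650 + 93 + 363 + 121 + 41 = 1268
REF3 = 363 / 1268 = 0.2863

28.6%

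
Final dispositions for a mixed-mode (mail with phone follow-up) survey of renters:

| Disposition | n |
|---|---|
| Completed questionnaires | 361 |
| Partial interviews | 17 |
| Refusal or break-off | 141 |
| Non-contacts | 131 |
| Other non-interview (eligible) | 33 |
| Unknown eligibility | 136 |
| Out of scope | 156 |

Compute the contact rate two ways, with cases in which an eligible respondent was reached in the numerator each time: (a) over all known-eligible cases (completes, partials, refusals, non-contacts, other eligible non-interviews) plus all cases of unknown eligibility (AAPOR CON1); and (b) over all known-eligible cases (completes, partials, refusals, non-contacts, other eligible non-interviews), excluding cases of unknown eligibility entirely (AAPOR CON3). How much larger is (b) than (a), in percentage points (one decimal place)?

13.4

Numerator: 361 + 17 + 141 + 33 = 552
Base: 361 + 17 + 141 + 131 + 33 + 136 = 819
CON1 = 552 / 819 = 0.6740
Base: 361 + 17 + 141 + 131 + 33 = 683
CON3 = 552 / 683 = 0.8082
Difference = 80.82 − 67.40 = 13.42 percentage points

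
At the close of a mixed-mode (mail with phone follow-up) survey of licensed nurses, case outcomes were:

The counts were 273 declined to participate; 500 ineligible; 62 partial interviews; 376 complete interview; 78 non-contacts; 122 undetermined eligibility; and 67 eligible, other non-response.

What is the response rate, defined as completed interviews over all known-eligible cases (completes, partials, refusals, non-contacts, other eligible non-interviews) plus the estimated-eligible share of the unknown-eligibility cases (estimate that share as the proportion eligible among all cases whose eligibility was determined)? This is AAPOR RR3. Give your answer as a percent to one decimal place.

40.3%

Numerator → 376
Determined eligible → 376 + 62 + 273 + 78 + 67 = 856
e = 856 / (856 + 500) = 856 / 1356 = 0.6313
Estimated eligible among unknowns → 0.6313 × 122 = 77.02
Base → 856 + 77.02 = 933.02
RR3 = 376 / 933.02 = 0.4030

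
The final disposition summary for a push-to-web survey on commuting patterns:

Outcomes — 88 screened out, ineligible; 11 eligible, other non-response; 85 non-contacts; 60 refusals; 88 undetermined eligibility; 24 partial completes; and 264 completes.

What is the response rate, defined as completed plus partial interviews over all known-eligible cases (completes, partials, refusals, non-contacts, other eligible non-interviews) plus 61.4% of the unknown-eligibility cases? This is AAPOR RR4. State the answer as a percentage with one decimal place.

57.8%

Top: 264 + 24 = 288
Eligible (known): 264 + 24 + 60 + 85 + 11 = 444
Estimated eligible among unknowns: 0.6140 × 88 = 54.03
Denom: 444 + 54.03 = 498.03
RR4 = 288 / 498.03 = 0.5783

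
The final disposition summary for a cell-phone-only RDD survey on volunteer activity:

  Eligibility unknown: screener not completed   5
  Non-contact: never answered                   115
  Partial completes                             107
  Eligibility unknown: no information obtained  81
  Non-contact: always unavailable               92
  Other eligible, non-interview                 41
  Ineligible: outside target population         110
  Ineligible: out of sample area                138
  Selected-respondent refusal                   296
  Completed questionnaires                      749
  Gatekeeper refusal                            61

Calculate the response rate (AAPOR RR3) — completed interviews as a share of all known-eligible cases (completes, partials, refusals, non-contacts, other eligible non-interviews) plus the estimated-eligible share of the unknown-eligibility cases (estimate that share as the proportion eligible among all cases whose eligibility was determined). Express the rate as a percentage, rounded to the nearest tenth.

Refusals = 61 + 296 = 357
No contact after all attempts = 115 + 92 = 207
Undetermined eligibility = 5 + 81 = 86
Out of scope = 110 + 138 = 248
Num = 749
Determined eligible = 749 + 107 + 357 + 207 + 41 = 1461
e = 1461 / (1461 + 248) = 1461 / 1709 = 0.8549
Eligible share of unknowns = 0.8549 × 86 = 73.52
Base = 1461 + 73.52 = 1534.52
RR3 = 749 / 1534.52 = 0.4881

48.8%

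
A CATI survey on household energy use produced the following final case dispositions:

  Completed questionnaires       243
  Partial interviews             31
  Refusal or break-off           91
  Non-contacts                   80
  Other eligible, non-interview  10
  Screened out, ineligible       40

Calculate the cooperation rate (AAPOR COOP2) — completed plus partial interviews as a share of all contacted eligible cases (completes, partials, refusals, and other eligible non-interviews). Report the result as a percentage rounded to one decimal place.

Numerator: 243 + 31 = 274
Base: 243 + 31 + 91 + 10 = 375
COOP2 = 274 / 375 = 0.7307

73.1%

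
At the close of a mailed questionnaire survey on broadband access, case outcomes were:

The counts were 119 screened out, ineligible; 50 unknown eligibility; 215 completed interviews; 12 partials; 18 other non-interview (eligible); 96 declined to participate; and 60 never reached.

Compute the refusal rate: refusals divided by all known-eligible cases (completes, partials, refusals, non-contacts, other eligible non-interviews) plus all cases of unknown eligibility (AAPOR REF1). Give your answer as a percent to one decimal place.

Top = 96
Denominator = 215 + 12 + 96 + 60 + 18 + 50 = 451
REF1 = 96 / 451 = 0.2129

21.3%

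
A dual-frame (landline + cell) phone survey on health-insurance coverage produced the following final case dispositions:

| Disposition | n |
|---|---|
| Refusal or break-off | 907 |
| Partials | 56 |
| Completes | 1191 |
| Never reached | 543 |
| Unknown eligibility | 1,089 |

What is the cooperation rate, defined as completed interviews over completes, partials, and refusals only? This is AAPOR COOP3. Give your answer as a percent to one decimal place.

Num = 1191
Denominator = 1191 + 56 + 907 = 2154
COOP3 = 1191 / 2154 = 0.5529

55.3%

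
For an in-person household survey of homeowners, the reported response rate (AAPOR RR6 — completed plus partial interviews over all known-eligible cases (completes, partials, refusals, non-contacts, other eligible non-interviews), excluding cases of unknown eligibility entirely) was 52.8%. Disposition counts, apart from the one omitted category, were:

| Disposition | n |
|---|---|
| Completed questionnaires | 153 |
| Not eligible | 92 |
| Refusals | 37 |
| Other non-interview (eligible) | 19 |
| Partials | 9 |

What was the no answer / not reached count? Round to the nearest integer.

89

Numerator: 153 + 9 = 162
RR6 = 162 / D = 0.528
D = 162 / 0.528 = 306.8
Other denominator terms total 218
no answer / not reached = 306.8 − 218 ≈ 89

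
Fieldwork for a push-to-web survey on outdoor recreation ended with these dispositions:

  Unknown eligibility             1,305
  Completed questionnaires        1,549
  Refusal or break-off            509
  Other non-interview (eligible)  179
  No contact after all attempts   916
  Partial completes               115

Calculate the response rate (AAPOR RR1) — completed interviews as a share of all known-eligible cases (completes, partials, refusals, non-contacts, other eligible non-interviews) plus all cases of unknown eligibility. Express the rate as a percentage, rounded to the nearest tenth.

33.9%

Num → 1549
Denominator → 1549 + 115 + 509 + 916 + 179 + 1305 = 4573
RR1 = 1549 / 4573 = 0.3387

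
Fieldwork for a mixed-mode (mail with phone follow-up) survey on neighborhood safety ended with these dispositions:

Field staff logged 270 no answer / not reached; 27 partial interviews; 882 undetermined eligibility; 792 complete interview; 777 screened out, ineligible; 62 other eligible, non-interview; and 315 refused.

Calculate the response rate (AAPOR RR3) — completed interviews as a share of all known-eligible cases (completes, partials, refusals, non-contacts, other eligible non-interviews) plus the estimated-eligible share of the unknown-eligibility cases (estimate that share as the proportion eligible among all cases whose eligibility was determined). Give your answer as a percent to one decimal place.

Top: 792
Determined eligible: 792 + 27 + 315 + 270 + 62 = 1466
e = 1466 / (1466 + 777) = 1466 / 2243 = 0.6536
e × U: 0.6536 × 882 = 576.48
Base: 1466 + 576.48 = 2042.48
RR3 = 792 / 2042.48 = 0.3878

38.8%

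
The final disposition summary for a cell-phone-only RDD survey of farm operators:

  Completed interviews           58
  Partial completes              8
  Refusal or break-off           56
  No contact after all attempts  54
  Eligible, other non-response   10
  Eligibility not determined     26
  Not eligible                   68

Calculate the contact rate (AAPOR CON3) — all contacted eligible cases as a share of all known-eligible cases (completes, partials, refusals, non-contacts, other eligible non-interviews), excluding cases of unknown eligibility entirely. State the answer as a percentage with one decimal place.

Top = 58 + 8 + 56 + 10 = 132
Denom = 58 + 8 + 56 + 54 + 10 = 186
CON3 = 132 / 186 = 0.7097

71.0%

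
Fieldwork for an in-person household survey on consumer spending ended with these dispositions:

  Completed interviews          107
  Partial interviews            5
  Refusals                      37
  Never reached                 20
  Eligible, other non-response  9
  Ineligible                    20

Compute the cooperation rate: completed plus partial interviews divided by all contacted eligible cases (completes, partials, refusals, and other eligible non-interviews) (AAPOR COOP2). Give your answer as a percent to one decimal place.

70.9%

Top = 107 + 5 = 112
Denominator = 107 + 5 + 37 + 9 = 158
COOP2 = 112 / 158 = 0.7089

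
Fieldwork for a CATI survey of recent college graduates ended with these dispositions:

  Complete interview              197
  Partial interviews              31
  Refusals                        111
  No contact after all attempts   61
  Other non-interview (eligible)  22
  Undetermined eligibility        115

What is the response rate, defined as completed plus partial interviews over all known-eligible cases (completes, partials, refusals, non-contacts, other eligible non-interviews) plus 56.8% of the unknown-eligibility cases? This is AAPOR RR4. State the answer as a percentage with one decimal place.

46.8%

Num = 197 + 31 = 228
Determined eligible = 197 + 31 + 111 + 61 + 22 = 422
Eligible share of unknowns = 0.5680 × 115 = 65.32
Denominator = 422 + 65.32 = 487.32
RR4 = 228 / 487.32 = 0.4679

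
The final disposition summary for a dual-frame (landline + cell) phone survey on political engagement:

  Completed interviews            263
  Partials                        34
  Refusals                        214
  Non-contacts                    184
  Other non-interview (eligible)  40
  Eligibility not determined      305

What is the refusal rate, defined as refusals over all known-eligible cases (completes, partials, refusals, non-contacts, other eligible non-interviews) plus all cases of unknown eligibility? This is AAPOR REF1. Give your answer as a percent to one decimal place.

20.6%

Numerator → 214
Base → 263 + 34 + 214 + 184 + 40 + 305 = 1040
REF1 = 214 / 1040 = 0.2058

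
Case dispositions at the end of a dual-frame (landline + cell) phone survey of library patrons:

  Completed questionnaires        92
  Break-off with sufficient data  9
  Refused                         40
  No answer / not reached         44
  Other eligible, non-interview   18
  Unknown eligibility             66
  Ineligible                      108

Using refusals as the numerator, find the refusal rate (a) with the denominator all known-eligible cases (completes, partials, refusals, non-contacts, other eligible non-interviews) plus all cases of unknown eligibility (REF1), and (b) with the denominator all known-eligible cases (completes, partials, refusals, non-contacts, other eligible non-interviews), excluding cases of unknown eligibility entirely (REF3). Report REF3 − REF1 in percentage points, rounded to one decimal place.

4.8

Numerator = 40
Base = 92 + 9 + 40 + 44 + 18 + 66 = 269
REF1 = 40 / 269 = 0.1487
Base = 92 + 9 + 40 + 44 + 18 = 203
REF3 = 40 / 203 = 0.1970
Difference = 19.70 − 14.87 = 4.83 percentage points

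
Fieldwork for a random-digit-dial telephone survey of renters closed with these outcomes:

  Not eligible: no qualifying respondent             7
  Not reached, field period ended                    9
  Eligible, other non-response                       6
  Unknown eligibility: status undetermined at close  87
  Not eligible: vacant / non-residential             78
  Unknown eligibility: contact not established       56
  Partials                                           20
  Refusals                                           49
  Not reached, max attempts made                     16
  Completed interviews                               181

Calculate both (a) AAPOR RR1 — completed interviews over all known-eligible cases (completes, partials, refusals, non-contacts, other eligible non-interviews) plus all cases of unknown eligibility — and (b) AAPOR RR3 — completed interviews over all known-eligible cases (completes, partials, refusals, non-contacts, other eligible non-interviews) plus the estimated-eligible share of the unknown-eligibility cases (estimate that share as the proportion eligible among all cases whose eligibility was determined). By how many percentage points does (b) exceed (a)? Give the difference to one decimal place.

No contact after all attempts = 9 + 16 = 25
Undetermined eligibility = 56 + 87 = 143
Screened out, ineligible = 7 + 78 = 85
Num: 181
Denominator: 181 + 20 + 49 + 25 + 6 + 143 = 424
RR1 = 181 / 424 = 0.4269
Determined eligible: 181 + 20 + 49 + 25 + 6 = 281
e = 281 / (281 + 85) = 281 / 366 = 0.7678
Eligible share of unknowns: 0.7678 × 143 = 109.80
Denominator: 281 + 109.80 = 390.80
RR3 = 181 / 390.80 = 0.4632
Difference = 46.32 − 42.69 = 3.63 percentage points

3.6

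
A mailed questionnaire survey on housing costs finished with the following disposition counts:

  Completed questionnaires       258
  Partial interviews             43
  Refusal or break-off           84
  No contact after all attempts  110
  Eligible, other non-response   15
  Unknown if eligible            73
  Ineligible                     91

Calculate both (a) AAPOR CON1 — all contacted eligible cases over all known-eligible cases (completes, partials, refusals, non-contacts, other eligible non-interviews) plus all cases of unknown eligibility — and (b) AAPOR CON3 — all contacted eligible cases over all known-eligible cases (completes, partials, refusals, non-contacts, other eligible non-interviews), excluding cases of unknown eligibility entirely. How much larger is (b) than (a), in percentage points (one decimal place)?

Top → 258 + 43 + 84 + 15 = 400
Denominator → 258 + 43 + 84 + 110 + 15 + 73 = 583
CON1 = 400 / 583 = 0.6861
Denominator → 258 + 43 + 84 + 110 + 15 = 510
CON3 = 400 / 510 = 0.7843
Difference = 78.43 − 68.61 = 9.82 percentage points

9.8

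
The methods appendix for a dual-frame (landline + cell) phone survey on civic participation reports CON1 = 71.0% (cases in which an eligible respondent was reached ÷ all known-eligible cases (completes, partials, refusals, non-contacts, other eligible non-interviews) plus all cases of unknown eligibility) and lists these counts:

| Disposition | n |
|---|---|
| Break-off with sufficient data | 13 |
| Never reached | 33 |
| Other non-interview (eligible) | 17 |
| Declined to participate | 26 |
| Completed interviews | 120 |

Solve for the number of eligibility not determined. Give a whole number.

39

Numerator: 120 + 13 + 26 + 17 = 176
CON1 = 176 / D = 0.710
D = 176 / 0.710 = 247.9
Rest of base = 209
eligibility not determined = 247.9 − 209 ≈ 39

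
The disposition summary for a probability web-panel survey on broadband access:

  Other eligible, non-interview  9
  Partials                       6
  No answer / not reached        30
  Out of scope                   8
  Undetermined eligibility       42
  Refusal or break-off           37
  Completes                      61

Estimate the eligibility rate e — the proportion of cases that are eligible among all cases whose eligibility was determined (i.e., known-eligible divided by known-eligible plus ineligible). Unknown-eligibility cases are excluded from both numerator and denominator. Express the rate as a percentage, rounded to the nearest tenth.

94.7%

Eligible (known) → 61 + 6 + 37 + 30 + 9 = 143
e = 143 / (143 + 8) = 143 / 151 = 0.9470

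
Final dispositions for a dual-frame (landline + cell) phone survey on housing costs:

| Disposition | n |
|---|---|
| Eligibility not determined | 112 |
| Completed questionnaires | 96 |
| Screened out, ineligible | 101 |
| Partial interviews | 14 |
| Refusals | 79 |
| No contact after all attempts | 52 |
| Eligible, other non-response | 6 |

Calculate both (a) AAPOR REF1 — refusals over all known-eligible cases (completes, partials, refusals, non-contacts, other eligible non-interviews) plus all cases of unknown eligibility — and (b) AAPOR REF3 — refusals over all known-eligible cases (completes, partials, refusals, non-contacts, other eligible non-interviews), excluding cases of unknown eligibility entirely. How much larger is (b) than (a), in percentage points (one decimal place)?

10.0

Num: 79
Denom: 96 + 14 + 79 + 52 + 6 + 112 = 359
REF1 = 79 / 359 = 0.2201
Denom: 96 + 14 + 79 + 52 + 6 = 247
REF3 = 79 / 247 = 0.3198
Difference = 31.98 − 22.01 = 9.97 percentage points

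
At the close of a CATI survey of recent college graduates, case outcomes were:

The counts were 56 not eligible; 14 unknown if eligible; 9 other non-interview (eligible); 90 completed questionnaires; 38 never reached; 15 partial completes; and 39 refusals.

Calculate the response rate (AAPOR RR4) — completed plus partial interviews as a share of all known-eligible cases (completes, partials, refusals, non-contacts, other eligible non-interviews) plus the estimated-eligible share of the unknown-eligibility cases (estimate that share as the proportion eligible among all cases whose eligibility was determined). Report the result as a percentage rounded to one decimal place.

Top → 90 + 15 = 105
Determined eligible → 90 + 15 + 39 + 38 + 9 = 191
e = 191 / (191 + 56) = 191 / 247 = 0.7733
Eligible share of unknowns → 0.7733 × 14 = 10.83
Base → 191 + 10.83 = 201.83
RR4 = 105 / 201.83 = 0.5202

52.0%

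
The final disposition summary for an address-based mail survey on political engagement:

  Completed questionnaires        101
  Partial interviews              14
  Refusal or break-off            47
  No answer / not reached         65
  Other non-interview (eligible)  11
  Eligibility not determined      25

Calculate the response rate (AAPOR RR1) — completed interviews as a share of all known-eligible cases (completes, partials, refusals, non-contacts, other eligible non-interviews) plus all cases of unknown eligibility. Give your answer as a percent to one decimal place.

Top → 101
Base → 101 + 14 + 47 + 65 + 11 + 25 = 263
RR1 = 101 / 263 = 0.3840

38.4%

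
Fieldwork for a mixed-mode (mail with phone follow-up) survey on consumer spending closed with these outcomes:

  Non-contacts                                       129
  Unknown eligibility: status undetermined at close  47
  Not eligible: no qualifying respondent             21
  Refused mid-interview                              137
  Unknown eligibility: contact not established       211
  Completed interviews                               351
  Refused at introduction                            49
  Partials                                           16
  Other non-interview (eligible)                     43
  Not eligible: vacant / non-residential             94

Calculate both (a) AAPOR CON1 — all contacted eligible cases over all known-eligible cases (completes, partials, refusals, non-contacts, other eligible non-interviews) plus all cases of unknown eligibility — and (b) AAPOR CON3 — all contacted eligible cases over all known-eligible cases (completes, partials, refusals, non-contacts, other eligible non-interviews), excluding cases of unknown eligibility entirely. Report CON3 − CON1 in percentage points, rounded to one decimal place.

Refusal or break-off = 49 + 137 = 186
Undetermined eligibility = 211 + 47 = 258
Not eligible = 21 + 94 = 115
Numerator: 351 + 16 + 186 + 43 = 596
Base: 351 + 16 + 186 + 129 + 43 + 258 = 983
CON1 = 596 / 983 = 0.6063
Base: 351 + 16 + 186 + 129 + 43 = 725
CON3 = 596 / 725 = 0.8221
Difference = 82.21 − 60.63 = 21.58 percentage points

21.6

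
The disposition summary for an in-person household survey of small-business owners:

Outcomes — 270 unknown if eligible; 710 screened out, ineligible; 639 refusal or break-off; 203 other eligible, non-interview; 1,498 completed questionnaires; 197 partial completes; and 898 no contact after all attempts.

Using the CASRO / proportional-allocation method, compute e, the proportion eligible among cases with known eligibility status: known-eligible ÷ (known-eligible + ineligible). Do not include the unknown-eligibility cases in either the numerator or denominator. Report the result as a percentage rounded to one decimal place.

82.9%

Known eligible: 1498 + 197 + 639 + 898 + 203 = 3435
e = 3435 / (3435 + 710) = 3435 / 4145 = 0.8287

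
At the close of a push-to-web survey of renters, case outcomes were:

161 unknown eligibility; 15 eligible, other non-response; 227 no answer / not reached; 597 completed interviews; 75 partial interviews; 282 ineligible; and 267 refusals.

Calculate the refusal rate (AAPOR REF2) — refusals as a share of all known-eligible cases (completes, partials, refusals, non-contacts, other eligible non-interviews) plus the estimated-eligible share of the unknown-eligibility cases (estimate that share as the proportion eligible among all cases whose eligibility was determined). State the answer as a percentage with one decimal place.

20.4%

Numerator: 267
Eligible (known): 597 + 75 + 267 + 227 + 15 = 1181
e = 1181 / (1181 + 282) = 1181 / 1463 = 0.8072
Estimated eligible among unknowns: 0.8072 × 161 = 129.96
Denom: 1181 + 129.96 = 1310.96
REF2 = 267 / 1310.96 = 0.2037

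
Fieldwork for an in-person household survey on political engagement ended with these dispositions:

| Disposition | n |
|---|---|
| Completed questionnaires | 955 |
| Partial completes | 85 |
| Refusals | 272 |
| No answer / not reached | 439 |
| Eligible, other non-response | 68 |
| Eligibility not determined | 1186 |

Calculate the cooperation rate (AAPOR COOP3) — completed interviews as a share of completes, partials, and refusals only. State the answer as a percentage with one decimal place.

Num: 955
Base: 955 + 85 + 272 = 1312
COOP3 = 955 / 1312 = 0.7279

72.8%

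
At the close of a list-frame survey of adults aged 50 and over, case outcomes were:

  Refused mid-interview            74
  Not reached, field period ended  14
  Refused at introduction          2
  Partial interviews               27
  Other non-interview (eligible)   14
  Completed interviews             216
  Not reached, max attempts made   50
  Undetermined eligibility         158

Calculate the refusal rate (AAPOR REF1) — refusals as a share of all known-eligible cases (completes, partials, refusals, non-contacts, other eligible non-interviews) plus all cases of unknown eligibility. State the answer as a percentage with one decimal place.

13.7%

Refusals = 2 + 74 = 76
No contact after all attempts = 14 + 50 = 64
Num: 76
Denominator: 216 + 27 + 76 + 64 + 14 + 158 = 555
REF1 = 76 / 555 = 0.1369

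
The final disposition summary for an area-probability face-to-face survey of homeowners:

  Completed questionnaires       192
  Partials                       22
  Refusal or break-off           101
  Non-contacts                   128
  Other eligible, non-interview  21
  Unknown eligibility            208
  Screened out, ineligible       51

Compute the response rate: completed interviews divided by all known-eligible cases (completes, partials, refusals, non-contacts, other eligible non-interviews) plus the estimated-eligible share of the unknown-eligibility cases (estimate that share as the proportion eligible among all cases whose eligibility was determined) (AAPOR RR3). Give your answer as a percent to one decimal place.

29.5%

Num → 192
Known eligible → 192 + 22 + 101 + 128 + 21 = 464
e = 464 / (464 + 51) = 464 / 515 = 0.9010
e × U → 0.9010 × 208 = 187.41
Denominator → 464 + 187.41 = 651.41
RR3 = 192 / 651.41 = 0.2947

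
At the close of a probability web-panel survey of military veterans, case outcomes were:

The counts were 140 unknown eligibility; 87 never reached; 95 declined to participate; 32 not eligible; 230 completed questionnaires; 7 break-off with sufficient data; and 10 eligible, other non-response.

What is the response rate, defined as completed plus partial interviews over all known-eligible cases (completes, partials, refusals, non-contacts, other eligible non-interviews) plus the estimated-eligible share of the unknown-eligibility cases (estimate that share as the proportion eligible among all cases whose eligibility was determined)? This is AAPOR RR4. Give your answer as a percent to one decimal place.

Top → 230 + 7 = 237
Known eligible → 230 + 7 + 95 + 87 + 10 = 429
e = 429 / (429 + 32) = 429 / 461 = 0.9306
e × U → 0.9306 × 140 = 130.28
Base → 429 + 130.28 = 559.28
RR4 = 237 / 559.28 = 0.4238

42.4%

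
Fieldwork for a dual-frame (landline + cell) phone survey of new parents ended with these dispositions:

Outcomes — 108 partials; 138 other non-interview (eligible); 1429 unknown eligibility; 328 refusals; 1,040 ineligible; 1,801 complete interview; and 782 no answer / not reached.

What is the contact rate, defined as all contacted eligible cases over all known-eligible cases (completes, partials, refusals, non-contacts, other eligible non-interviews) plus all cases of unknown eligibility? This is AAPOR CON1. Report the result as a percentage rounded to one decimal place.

51.8%

Num = 1801 + 108 + 328 + 138 = 2375
Denominator = 1801 + 108 + 328 + 782 + 138 + 1429 = 4586
CON1 = 2375 / 4586 = 0.5179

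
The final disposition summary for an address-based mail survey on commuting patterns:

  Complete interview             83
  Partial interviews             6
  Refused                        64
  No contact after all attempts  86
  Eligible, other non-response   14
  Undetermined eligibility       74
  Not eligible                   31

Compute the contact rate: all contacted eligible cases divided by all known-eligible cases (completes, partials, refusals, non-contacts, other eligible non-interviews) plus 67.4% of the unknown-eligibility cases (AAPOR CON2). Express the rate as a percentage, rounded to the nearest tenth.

55.1%

Numerator: 83 + 6 + 64 + 14 = 167
Eligible (known): 83 + 6 + 64 + 86 + 14 = 253
Estimated eligible among unknowns: 0.6740 × 74 = 49.88
Base: 253 + 49.88 = 302.88
CON2 = 167 / 302.88 = 0.5514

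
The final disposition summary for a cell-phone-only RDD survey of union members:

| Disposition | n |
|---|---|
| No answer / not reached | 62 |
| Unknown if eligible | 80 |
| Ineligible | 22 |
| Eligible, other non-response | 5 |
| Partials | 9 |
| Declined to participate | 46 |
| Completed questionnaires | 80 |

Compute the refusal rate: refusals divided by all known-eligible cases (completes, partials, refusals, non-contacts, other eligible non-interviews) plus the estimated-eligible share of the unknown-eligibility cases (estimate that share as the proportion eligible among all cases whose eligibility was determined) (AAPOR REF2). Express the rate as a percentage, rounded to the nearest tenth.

16.8%

Top → 46
Determined eligible → 80 + 9 + 46 + 62 + 5 = 202
e = 202 / (202 + 22) = 202 / 224 = 0.9018
Estimated eligible among unknowns → 0.9018 × 80 = 72.14
Denom → 202 + 72.14 = 274.14
REF2 = 46 / 274.14 = 0.1678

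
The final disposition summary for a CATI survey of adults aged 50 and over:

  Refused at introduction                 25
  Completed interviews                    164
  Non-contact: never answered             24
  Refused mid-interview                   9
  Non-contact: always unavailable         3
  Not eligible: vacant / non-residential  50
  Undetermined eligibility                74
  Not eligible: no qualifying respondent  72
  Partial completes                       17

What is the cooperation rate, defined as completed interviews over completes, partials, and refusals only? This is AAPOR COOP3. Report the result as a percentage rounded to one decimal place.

76.3%

Refusal or break-off = 25 + 9 = 34
No contact after all attempts = 24 + 3 = 27
Out of scope = 72 + 50 = 122
Num = 164
Denominator = 164 + 17 + 34 = 215
COOP3 = 164 / 215 = 0.7628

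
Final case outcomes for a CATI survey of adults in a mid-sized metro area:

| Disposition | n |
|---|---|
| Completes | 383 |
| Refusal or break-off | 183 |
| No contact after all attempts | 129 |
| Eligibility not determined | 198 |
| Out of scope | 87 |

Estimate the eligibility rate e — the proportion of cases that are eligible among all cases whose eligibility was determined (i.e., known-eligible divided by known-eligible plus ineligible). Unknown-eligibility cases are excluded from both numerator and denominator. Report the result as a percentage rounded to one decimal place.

88.9%

Known eligible: 383 + 183 + 129 = 695
e = 695 / (695 + 87) = 695 / 782 = 0.8887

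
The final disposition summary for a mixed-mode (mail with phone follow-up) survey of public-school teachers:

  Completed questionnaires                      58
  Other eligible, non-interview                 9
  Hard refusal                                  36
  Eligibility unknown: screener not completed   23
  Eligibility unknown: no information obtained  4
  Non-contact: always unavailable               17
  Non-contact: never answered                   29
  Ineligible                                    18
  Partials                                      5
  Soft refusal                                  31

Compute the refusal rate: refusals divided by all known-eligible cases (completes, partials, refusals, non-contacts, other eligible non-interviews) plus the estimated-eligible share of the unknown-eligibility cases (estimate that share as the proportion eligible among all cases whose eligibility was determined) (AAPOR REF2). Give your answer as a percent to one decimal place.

Refusal or break-off = 36 + 31 = 67
Non-contacts = 29 + 17 = 46
Eligibility not determined = 23 + 4 = 27
Numerator → 67
Determined eligible → 58 + 5 + 67 + 46 + 9 = 185
e = 185 / (185 + 18) = 185 / 203 = 0.9113
Eligible share of unknowns → 0.9113 × 27 = 24.61
Denom → 185 + 24.61 = 209.61
REF2 = 67 / 209.61 = 0.3196

32.0%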